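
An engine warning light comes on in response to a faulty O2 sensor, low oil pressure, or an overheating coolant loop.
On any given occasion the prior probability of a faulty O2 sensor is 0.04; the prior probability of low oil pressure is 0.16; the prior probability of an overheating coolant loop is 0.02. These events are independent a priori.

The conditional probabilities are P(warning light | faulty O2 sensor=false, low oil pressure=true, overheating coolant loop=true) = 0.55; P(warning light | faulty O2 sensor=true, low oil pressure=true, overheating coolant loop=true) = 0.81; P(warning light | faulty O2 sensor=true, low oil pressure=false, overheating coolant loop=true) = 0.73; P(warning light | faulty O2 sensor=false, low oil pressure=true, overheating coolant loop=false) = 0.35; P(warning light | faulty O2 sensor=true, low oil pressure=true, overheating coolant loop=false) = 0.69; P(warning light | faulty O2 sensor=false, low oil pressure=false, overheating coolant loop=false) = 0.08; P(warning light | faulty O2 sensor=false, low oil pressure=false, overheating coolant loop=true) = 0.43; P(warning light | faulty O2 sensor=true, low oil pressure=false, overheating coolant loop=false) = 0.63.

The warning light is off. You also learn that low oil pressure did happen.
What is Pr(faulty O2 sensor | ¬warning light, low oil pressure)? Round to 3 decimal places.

Pr(faulty O2 sensor | ¬warning light, low oil pressure) ≈ 0.019

P(¬warning light | low oil pressure) = 0.65·0.96·0.98 + 0.45·0.96·0.02 + 0.31·0.04·0.98 + 0.19·0.04·0.02 = 0.611520 + 0.008640 + 0.012152 + 0.000152 = 0.632464
Of this, 0.012304 comes from 0.012152 + 0.000152 (the faulty O2 sensor=true cases).
So P(faulty O2 sensor | ¬warning light, low oil pressure) = 0.012304/0.632464 ≈ 0.019.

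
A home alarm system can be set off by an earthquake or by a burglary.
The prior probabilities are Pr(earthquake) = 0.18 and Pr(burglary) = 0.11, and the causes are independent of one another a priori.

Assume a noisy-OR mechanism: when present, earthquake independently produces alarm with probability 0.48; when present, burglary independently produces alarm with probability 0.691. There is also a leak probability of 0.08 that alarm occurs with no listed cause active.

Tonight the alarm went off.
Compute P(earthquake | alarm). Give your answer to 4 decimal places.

P(earthquake | alarm) ≈ 0.4496

Under noisy-OR, P(alarm | causes) = 1 − (1−0.08)·∏(1−qᵢ) over the active causes.
For the numerator, keep only earthquake=true terms: 0.083560 + 0.016873 = 0.100433
Normalizer over all consistent configurations: 0.08*0.82*0.89 + 0.71572*0.82*0.11 + 0.5216*0.18*0.89 + 0.852174*0.18*0.11 = 0.223375
P(earthquake | alarm) = 0.100433/0.223375 ≈ 0.4496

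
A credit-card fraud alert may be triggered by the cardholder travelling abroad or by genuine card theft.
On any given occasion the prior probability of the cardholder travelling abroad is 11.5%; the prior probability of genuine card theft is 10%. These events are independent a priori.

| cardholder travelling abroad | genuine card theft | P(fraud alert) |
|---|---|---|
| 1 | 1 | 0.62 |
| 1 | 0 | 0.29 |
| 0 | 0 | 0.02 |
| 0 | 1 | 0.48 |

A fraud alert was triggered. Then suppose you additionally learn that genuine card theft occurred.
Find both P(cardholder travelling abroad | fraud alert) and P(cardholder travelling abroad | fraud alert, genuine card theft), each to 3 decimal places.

Numerator (weight on configurations with cardholder travelling abroad): 0.030015 + 0.007130 = 0.037145
The normalizing constant is 0.02×0.885×0.9 + 0.48×0.885×0.1 + 0.29×0.115×0.9 + 0.62×0.115×0.1 = 0.095555
P(cardholder travelling abroad | fraud alert) = 0.037145/0.095555 ≈ 0.389

Now also conditioning on genuine card theft=true:
P(fraud alert | genuine card theft) = 0.48·0.885 + 0.62·0.115 = 0.424800 + 0.071300 = 0.496100
Restricting to configurations with cardholder travelling abroad present: 0.62·0.115 = 0.071300.
P(cardholder travelling abroad | fraud alert, genuine card theft) = 0.071300 / 0.496100 ≈ 0.144
Conditioning on genuine card theft lowers the posterior on cardholder travelling abroad: the classic explaining-away effect in a common-effect structure.

P(cardholder travelling abroad | fraud alert) ≈ 0.389; P(cardholder travelling abroad | fraud alert, genuine card theft) ≈ 0.144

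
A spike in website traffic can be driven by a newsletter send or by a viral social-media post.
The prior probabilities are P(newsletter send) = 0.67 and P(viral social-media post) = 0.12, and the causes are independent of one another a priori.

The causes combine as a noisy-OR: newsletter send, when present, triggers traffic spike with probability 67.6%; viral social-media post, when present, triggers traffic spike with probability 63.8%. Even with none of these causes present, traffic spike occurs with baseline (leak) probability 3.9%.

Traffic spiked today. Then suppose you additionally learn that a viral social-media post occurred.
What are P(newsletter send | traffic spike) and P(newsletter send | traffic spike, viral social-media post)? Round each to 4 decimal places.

Under noisy-OR, P(traffic spike | causes) = 1 − (1−0.039)·∏(1−qᵢ) over the active causes.
For the numerator, keep only newsletter send=true terms: 0.406020 + 0.071338 = 0.477358
The normalizing constant is 0.039·0.33·0.88 + 0.652118·0.33·0.12 + 0.688636·0.67·0.88 + 0.887286·0.67·0.12 = 0.514508
Posterior = 0.477358 / 0.514508 ≈ 0.9278

Now condition on the additional information:
By total probability over both values of newsletter send:
  P(traffic spike | viral social-media post) = 0.652118·0.33 + 0.887286·0.67
        = 0.215199 + 0.594482 = 0.809681
Configurations with newsletter send contribute 0.594482, so
  P(newsletter send | traffic spike, viral social-media post) = 0.594482 / 0.809681 ≈ 0.7342
— viral social-media post explains away the evidence for newsletter send.

P(newsletter send | traffic spike) ≈ 0.9278; P(newsletter send | traffic spike, viral social-media post) ≈ 0.7342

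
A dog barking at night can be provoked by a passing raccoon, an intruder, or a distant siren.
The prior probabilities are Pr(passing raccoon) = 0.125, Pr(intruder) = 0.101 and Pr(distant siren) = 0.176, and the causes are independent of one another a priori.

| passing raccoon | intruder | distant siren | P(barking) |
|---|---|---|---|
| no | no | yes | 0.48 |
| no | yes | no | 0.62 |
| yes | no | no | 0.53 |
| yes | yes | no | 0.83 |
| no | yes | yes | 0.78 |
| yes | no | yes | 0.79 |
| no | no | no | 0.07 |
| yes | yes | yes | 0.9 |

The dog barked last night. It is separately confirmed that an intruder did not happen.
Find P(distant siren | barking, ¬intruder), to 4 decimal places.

P(distant siren | barking, ¬intruder) ≈ 0.4650

Sum P(barking|·) weighted by the priors over the 4 (passing raccoon, distant siren) configurations:
  P(barking | ¬intruder) = 0.07×0.875×0.824 + 0.48×0.875×0.176 + 0.53×0.125×0.824 + 0.79×0.125×0.176
        = 0.050470 + 0.073920 + 0.054590 + 0.017380 = 0.196360
The terms with distant siren present sum to 0.091300, so
  P(distant siren | barking, ¬intruder) = 0.091300 / 0.196360 ≈ 0.4650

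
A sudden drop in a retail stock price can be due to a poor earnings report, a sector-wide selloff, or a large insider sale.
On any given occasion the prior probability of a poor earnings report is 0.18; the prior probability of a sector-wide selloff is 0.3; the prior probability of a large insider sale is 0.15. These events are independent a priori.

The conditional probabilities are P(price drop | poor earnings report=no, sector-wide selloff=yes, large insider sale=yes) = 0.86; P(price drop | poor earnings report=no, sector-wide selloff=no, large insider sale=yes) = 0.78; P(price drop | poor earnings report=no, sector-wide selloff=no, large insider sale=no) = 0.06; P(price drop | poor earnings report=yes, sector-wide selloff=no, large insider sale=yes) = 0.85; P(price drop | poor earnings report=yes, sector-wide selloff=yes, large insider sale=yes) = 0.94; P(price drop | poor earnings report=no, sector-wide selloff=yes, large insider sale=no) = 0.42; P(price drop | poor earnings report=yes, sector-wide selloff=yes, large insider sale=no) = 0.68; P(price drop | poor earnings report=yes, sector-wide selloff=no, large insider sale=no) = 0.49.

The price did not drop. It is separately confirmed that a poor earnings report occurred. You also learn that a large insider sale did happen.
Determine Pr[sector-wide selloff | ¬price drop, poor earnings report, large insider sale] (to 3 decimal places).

Numerator (weight on configurations with sector-wide selloff): 0.06*0.3 = 0.018000
Denominator P(¬price drop | poor earnings report, large insider sale): 0.15*0.7 + 0.06*0.3 = 0.123000
Posterior = 0.018000 / 0.123000 ≈ 0.146

Pr[sector-wide selloff | ¬price drop, poor earnings report, large insider sale] ≈ 0.146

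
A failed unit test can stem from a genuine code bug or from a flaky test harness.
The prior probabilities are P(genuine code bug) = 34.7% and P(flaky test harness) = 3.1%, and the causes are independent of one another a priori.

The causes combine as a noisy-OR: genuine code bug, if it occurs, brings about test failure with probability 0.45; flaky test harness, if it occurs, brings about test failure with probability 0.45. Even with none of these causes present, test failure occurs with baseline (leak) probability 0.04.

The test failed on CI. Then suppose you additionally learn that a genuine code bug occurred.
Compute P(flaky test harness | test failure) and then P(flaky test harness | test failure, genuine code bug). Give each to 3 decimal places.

P(flaky test harness | test failure) ≈ 0.085; P(flaky test harness | test failure, genuine code bug) ≈ 0.046

Under noisy-OR, P(test failure | causes) = 1 − (1−0.04)·∏(1−qᵢ) over the active causes.
P(test failure) = 0.04·0.653·0.969 + 0.472·0.653·0.031 + 0.472·0.347·0.969 + 0.7096·0.347·0.031 = 0.025310 + 0.009555 + 0.158707 + 0.007633 = 0.201205
Restricting to configurations with flaky test harness present: 0.009555 + 0.007633 = 0.017188.
So P(flaky test harness | test failure) = 0.017188/0.201205 ≈ 0.085.

Now also conditioning on genuine code bug=true:
Sum P(test failure|·) weighted by the priors over both values of flaky test harness:
  P(test failure | genuine code bug) = 0.472×0.969 + 0.7096×0.031
        = 0.457368 + 0.021998 = 0.479366
The terms with flaky test harness present sum to 0.021998, so
  P(flaky test harness | test failure, genuine code bug) = 0.021998 / 0.479366 ≈ 0.046
Conditioning on genuine code bug lowers the posterior on flaky test harness: the classic explaining-away effect in a common-effect structure.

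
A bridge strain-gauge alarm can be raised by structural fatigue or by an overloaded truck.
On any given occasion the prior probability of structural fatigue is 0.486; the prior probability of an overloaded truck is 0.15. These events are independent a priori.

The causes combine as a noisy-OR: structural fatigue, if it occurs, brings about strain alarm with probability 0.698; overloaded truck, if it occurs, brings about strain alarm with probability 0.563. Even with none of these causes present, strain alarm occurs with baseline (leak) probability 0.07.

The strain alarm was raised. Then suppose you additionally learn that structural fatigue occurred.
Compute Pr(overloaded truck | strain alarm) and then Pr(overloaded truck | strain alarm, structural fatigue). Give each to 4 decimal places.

Under noisy-OR, P(strain alarm | causes) = 1 − (1−0.07)·∏(1−qᵢ) over the active causes.
By total probability over the 4 (structural fatigue, overloaded truck) configurations:
  P(strain alarm) = 0.07*0.514*0.85 + 0.59359*0.514*0.15 + 0.71914*0.486*0.85 + 0.877264*0.486*0.15
        = 0.030583 + 0.045766 + 0.297077 + 0.063953 = 0.437379
The terms with overloaded truck present sum to 0.109719, so
  P(overloaded truck | strain alarm) = 0.109719 / 0.437379 ≈ 0.2509

With the extra evidence:
Weight on overloaded truck=true, given the evidence: 0.877264×0.15 = 0.131590
Denominator P(strain alarm | structural fatigue): 0.71914×0.85 + 0.877264×0.15 = 0.742859
P(overloaded truck | strain alarm, structural fatigue) = 0.131590/0.742859 ≈ 0.1771

Pr(overloaded truck | strain alarm) ≈ 0.2509; Pr(overloaded truck | strain alarm, structural fatigue) ≈ 0.1771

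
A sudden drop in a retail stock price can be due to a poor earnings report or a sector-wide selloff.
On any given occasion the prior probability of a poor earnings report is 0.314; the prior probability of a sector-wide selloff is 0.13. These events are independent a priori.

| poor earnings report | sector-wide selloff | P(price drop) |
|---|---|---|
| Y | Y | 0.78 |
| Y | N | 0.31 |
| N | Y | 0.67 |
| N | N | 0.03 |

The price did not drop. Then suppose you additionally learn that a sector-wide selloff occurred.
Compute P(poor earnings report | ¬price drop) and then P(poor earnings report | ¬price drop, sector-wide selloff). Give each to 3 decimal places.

P(poor earnings report | ¬price drop) ≈ 0.245; P(poor earnings report | ¬price drop, sector-wide selloff) ≈ 0.234

By total probability over the 4 (poor earnings report, sector-wide selloff) configurations:
  P(¬price drop) = 0.97·0.686·0.87 + 0.33·0.686·0.13 + 0.69·0.314·0.87 + 0.22·0.314·0.13
        = 0.578915 + 0.029429 + 0.188494 + 0.008980 = 0.805818
The terms with poor earnings report present sum to 0.197474, so
  P(poor earnings report | ¬price drop) = 0.197474 / 0.805818 ≈ 0.245

Now also conditioning on sector-wide selloff=true:
P(¬price drop | sector-wide selloff) = 0.33×0.686 + 0.22×0.314 = 0.226380 + 0.069080 = 0.295460
Restricting to configurations with poor earnings report present: 0.22×0.314 = 0.069080.
Hence the posterior is 0.069080/0.295460 ≈ 0.234.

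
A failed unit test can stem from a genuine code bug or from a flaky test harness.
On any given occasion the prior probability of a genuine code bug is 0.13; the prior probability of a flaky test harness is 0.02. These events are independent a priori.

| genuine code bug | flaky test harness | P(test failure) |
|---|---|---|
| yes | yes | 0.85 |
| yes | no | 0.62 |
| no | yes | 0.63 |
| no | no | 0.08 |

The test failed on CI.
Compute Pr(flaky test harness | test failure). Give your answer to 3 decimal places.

For the numerator, keep only flaky test harness=true terms: 0.010962 + 0.002210 = 0.013172
Denominator P(test failure): 0.08*0.87*0.98 + 0.63*0.87*0.02 + 0.62*0.13*0.98 + 0.85*0.13*0.02 = 0.160368
Posterior = 0.013172 / 0.160368 ≈ 0.082

Pr(flaky test harness | test failure) ≈ 0.082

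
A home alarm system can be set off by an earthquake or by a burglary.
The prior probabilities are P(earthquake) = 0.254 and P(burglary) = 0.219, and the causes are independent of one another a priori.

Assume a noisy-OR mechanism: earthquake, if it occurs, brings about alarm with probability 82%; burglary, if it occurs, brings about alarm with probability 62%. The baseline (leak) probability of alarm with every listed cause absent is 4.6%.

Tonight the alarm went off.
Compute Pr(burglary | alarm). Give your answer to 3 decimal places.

Under noisy-OR, P(alarm | causes) = 1 − (1−0.046)·∏(1−qᵢ) over the active causes.
For the numerator, keep only burglary=true terms: 0.104148 + 0.051996 = 0.156144
Normalizer over all consistent configurations: 0.046·0.746·0.781 + 0.63748·0.746·0.219 + 0.82828·0.254·0.781 + 0.934746·0.254·0.219 = 0.347254
P(burglary | alarm) = 0.156144/0.347254 ≈ 0.450

Pr(burglary | alarm) ≈ 0.450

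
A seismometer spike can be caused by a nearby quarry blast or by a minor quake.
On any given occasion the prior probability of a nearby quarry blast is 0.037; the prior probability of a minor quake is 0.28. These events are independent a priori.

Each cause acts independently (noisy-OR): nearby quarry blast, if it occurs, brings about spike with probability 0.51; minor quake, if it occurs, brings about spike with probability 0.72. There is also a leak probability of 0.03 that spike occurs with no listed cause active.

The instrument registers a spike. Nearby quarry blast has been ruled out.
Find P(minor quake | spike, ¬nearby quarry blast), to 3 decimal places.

P(minor quake | spike, ¬nearby quarry blast) ≈ 0.904

Under noisy-OR, P(spike | causes) = 1 − (1−0.03)·∏(1−qᵢ) over the active causes.
Sum P(spike|·) weighted by the priors over both values of minor quake:
  P(spike | ¬nearby quarry blast) = 0.03·0.72 + 0.7284·0.28
        = 0.021600 + 0.203952 = 0.225552
Configurations with minor quake contribute 0.203952, so
  P(minor quake | spike, ¬nearby quarry blast) = 0.203952 / 0.225552 ≈ 0.904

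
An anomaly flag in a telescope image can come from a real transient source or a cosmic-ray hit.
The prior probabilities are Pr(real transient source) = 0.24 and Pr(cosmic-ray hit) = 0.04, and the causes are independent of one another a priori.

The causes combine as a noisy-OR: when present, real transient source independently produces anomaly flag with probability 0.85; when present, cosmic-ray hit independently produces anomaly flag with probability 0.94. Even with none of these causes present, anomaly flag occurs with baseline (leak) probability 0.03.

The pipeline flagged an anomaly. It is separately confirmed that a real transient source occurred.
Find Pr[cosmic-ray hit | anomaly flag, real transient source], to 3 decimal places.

Pr[cosmic-ray hit | anomaly flag, real transient source] ≈ 0.046

Under noisy-OR, P(anomaly flag | causes) = 1 − (1−0.03)·∏(1−qᵢ) over the active causes.
P(anomaly flag | real transient source) = 0.8545·0.96 + 0.99127·0.04 = 0.820320 + 0.039651 = 0.859971
Of this, 0.039651 comes from 0.99127·0.04 (the cosmic-ray hit=true cases).
Hence the posterior is 0.039651/0.859971 ≈ 0.046.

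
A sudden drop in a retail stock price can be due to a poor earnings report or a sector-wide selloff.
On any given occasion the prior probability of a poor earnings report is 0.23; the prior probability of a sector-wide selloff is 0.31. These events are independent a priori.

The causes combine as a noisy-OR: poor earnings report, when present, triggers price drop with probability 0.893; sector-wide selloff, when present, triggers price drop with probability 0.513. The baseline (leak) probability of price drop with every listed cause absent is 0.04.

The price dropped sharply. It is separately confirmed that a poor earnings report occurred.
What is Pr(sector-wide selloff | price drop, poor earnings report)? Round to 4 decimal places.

Pr(sector-wide selloff | price drop, poor earnings report) ≈ 0.3223

Under noisy-OR, P(price drop | causes) = 1 − (1−0.04)·∏(1−qᵢ) over the active causes.
For the numerator, keep only sector-wide selloff=true terms: 0.949975·0.31 = 0.294492
Denominator P(price drop | poor earnings report): 0.89728·0.69 + 0.949975·0.31 = 0.913615
P(sector-wide selloff | price drop, poor earnings report) = 0.294492/0.913615 ≈ 0.3223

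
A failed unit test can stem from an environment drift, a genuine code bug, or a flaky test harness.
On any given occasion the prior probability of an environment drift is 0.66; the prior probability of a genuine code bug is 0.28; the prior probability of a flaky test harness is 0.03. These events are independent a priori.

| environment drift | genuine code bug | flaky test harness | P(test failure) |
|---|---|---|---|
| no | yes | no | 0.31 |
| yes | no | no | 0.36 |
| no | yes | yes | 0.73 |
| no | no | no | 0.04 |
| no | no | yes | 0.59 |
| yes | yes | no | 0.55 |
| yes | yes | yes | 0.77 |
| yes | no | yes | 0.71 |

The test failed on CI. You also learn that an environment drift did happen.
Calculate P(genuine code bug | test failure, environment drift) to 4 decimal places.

P(genuine code bug | test failure, environment drift) ≈ 0.3688

Enumerate the 4 (genuine code bug, flaky test harness) configurations and weight by the priors:
  P(test failure | environment drift) = 0.36·0.72·0.97 + 0.71·0.72·0.03 + 0.55·0.28·0.97 + 0.77·0.28·0.03
        = 0.251424 + 0.015336 + 0.149380 + 0.006468 = 0.422608
Keeping only the genuine code bug-present terms gives 0.155848, so
  P(genuine code bug | test failure, environment drift) = 0.155848 / 0.422608 ≈ 0.3688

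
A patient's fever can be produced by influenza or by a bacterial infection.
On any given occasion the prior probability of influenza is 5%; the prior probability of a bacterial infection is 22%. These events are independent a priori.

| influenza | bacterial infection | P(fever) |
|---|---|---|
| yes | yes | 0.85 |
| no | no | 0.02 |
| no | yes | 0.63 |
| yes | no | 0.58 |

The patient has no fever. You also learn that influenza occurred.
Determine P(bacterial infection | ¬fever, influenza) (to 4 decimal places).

P(bacterial infection | ¬fever, influenza) ≈ 0.0915

P(¬fever | influenza) = 0.42*0.78 + 0.15*0.22 = 0.327600 + 0.033000 = 0.360600
Of this, 0.033000 comes from 0.15*0.22 (the bacterial infection=true cases).
Hence the posterior is 0.033000/0.360600 ≈ 0.0915.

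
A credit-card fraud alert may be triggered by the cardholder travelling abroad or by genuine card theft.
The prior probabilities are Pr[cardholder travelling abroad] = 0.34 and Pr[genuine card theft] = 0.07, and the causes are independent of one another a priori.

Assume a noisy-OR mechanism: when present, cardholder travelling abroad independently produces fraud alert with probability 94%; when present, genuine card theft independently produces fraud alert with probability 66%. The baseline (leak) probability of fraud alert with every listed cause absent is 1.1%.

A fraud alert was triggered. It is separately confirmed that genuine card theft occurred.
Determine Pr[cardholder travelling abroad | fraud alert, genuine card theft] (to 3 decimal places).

Pr[cardholder travelling abroad | fraud alert, genuine card theft] ≈ 0.432

Under noisy-OR, P(fraud alert | causes) = 1 − (1−0.011)·∏(1−qᵢ) over the active causes.
Sum P(fraud alert|·) weighted by the priors over both values of cardholder travelling abroad:
  P(fraud alert | genuine card theft) = 0.66374×0.66 + 0.979824×0.34
        = 0.438068 + 0.333140 = 0.771208
Configurations with cardholder travelling abroad contribute 0.333140, so
  P(cardholder travelling abroad | fraud alert, genuine card theft) = 0.333140 / 0.771208 ≈ 0.432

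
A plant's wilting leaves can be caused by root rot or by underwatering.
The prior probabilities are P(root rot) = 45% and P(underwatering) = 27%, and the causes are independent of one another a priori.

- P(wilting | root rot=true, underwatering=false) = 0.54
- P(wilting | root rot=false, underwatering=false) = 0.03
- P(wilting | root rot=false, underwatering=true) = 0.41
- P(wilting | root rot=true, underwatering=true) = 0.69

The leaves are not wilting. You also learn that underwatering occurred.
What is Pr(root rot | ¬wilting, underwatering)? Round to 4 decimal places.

Pr(root rot | ¬wilting, underwatering) ≈ 0.3006

P(¬wilting | underwatering) = 0.59×0.55 + 0.31×0.45 = 0.324500 + 0.139500 = 0.464000
Restricting to configurations with root rot present: 0.31×0.45 = 0.139500.
So P(root rot | ¬wilting, underwatering) = 0.139500/0.464000 ≈ 0.3006.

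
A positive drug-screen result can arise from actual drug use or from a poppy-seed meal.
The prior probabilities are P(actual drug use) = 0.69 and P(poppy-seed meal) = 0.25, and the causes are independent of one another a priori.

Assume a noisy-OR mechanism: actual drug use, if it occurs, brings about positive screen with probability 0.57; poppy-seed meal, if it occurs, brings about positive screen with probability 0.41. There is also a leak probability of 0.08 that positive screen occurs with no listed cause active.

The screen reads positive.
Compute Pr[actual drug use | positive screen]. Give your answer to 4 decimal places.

Pr[actual drug use | positive screen] ≈ 0.8917

Under noisy-OR, P(positive screen | causes) = 1 − (1−0.08)·∏(1−qᵢ) over the active causes.
By total probability over the 4 (actual drug use, poppy-seed meal) configurations:
  P(positive screen) = 0.08×0.31×0.75 + 0.4572×0.31×0.25 + 0.6044×0.69×0.75 + 0.766596×0.69×0.25
        = 0.018600 + 0.035433 + 0.312777 + 0.132238 = 0.499048
Configurations with actual drug use contribute 0.445015, so
  P(actual drug use | positive screen) = 0.445015 / 0.499048 ≈ 0.8917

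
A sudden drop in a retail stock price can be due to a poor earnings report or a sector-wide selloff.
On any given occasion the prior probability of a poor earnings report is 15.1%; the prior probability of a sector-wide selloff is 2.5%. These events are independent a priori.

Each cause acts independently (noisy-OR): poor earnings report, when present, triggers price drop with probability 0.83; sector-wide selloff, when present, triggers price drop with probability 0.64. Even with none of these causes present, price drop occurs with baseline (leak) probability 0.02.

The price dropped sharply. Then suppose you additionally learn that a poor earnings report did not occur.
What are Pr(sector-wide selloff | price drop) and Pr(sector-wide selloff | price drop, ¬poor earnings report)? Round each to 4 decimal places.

Pr(sector-wide selloff | price drop) ≈ 0.1104; Pr(sector-wide selloff | price drop, ¬poor earnings report) ≈ 0.4535

Under noisy-OR, P(price drop | causes) = 1 − (1−0.02)·∏(1−qᵢ) over the active causes.
For the numerator, keep only sector-wide selloff=true terms: 0.013737 + 0.003549 = 0.017286
The normalizing constant is 0.02*0.849*0.975 + 0.6472*0.849*0.025 + 0.8334*0.151*0.975 + 0.940024*0.151*0.025 = 0.156538
P(sector-wide selloff | price drop) = 0.017286/0.156538 ≈ 0.1104

Now also conditioning on poor earnings report≠true:
P(price drop | ¬poor earnings report) = 0.02*0.975 + 0.6472*0.025 = 0.019500 + 0.016180 = 0.035680
Of this, 0.016180 comes from 0.6472*0.025 (the sector-wide selloff=true cases).
P(sector-wide selloff | price drop, ¬poor earnings report) = 0.016180 / 0.035680 ≈ 0.4535
With poor earnings report excluded, sector-wide selloff must carry more of the explanatory weight for the price drop.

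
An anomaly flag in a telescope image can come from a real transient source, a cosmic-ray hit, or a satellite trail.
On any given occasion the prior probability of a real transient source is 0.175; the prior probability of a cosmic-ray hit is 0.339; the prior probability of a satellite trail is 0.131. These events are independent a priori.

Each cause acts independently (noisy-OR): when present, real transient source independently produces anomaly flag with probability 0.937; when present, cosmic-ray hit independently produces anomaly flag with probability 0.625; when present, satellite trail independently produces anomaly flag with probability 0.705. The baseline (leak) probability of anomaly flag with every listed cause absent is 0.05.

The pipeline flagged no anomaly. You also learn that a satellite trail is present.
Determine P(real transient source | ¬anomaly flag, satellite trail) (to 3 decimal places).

Under noisy-OR, P(anomaly flag | causes) = 1 − (1−0.05)·∏(1−qᵢ) over the active causes.
P(¬anomaly flag | satellite trail) = 0.28025×0.825×0.661 + 0.105094×0.825×0.339 + 0.017656×0.175×0.661 + 0.006621×0.175×0.339 = 0.152827 + 0.029392 + 0.002042 + 0.000393 = 0.184654
The real transient source-present share is 0.002042 + 0.000393 = 0.002435.
So P(real transient source | ¬anomaly flag, satellite trail) = 0.002435/0.184654 ≈ 0.013.

P(real transient source | ¬anomaly flag, satellite trail) ≈ 0.013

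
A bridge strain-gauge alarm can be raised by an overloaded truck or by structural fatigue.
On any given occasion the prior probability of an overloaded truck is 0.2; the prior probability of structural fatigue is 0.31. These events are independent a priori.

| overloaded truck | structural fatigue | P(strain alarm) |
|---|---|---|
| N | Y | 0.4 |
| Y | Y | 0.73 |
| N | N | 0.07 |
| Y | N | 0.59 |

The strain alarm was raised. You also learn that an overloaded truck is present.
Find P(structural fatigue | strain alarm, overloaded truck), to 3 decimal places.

Enumerate both values of structural fatigue and weight by the priors:
  P(strain alarm | overloaded truck) = 0.59·0.69 + 0.73·0.31
        = 0.407100 + 0.226300 = 0.633400
Keeping only the structural fatigue-present terms gives 0.226300, so
  P(structural fatigue | strain alarm, overloaded truck) = 0.226300 / 0.633400 ≈ 0.357

P(structural fatigue | strain alarm, overloaded truck) ≈ 0.357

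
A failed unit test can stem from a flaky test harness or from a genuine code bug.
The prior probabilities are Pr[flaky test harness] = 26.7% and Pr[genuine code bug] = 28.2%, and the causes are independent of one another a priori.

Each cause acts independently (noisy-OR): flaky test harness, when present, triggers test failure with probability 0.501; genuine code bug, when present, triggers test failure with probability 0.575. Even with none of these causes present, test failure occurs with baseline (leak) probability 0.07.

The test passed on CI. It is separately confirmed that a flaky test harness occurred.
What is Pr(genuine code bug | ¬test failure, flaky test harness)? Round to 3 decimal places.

Pr(genuine code bug | ¬test failure, flaky test harness) ≈ 0.143

Under noisy-OR, P(test failure | causes) = 1 − (1−0.07)·∏(1−qᵢ) over the active causes.
P(¬test failure | flaky test harness) = 0.46407×0.718 + 0.19723×0.282 = 0.333202 + 0.055619 = 0.388821
Of this, 0.055619 comes from 0.19723×0.282 (the genuine code bug=true cases).
P(genuine code bug | ¬test failure, flaky test harness) = 0.055619 / 0.388821 ≈ 0.143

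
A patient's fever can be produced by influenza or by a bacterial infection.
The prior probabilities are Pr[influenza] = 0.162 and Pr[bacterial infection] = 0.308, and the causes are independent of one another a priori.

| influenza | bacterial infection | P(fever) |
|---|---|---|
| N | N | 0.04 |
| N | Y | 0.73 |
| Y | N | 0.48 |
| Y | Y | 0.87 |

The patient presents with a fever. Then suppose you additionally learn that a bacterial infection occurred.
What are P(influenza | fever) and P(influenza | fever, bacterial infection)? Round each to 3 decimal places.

P(fever) = 0.04×0.838×0.692 + 0.73×0.838×0.308 + 0.48×0.162×0.692 + 0.87×0.162×0.308 = 0.023196 + 0.188416 + 0.053810 + 0.043410 = 0.308832
Of this, 0.097220 comes from 0.053810 + 0.043410 (the influenza=true cases).
So P(influenza | fever) = 0.097220/0.308832 ≈ 0.315.

Now condition on the additional information:
For the numerator, keep only influenza=true terms: 0.87·0.162 = 0.140940
The normalizing constant is 0.73·0.838 + 0.87·0.162 = 0.752680
P(influenza | fever, bacterial infection) = 0.140940/0.752680 ≈ 0.187
Conditioning on bacterial infection lowers the posterior on influenza: the classic explaining-away effect in a common-effect structure.

P(influenza | fever) ≈ 0.315; P(influenza | fever, bacterial infection) ≈ 0.187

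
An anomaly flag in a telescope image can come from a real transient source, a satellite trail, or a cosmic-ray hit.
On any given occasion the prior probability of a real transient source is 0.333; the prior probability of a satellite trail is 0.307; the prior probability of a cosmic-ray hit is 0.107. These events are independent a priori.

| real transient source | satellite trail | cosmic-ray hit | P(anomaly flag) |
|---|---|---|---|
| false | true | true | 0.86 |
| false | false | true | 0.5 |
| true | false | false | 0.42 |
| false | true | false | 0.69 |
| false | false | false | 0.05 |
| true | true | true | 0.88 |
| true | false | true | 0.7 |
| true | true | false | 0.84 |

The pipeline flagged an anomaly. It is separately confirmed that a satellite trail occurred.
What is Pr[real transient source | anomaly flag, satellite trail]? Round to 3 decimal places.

Pr[real transient source | anomaly flag, satellite trail] ≈ 0.373

Enumerate the 4 (real transient source, cosmic-ray hit) configurations and weight by the priors:
  P(anomaly flag | satellite trail) = 0.69*0.667*0.893 + 0.86*0.667*0.107 + 0.84*0.333*0.893 + 0.88*0.333*0.107
        = 0.410985 + 0.061377 + 0.249790 + 0.031355 = 0.753507
Keeping only the real transient source-present terms gives 0.281145, so
  P(real transient source | anomaly flag, satellite trail) = 0.281145 / 0.753507 ≈ 0.373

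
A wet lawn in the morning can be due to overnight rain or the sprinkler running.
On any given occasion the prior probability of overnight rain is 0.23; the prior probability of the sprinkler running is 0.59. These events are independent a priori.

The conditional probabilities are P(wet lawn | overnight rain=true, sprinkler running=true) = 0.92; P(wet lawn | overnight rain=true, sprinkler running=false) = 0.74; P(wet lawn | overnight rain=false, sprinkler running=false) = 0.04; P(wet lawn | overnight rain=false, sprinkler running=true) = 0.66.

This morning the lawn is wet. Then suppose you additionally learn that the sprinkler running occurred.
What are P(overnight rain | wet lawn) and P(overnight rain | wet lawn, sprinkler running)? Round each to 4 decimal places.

By total probability over the 4 (overnight rain, sprinkler running) configurations:
  P(wet lawn) = 0.04×0.77×0.41 + 0.66×0.77×0.59 + 0.74×0.23×0.41 + 0.92×0.23×0.59
        = 0.012628 + 0.299838 + 0.069782 + 0.124844 = 0.507092
Configurations with overnight rain contribute 0.194626, so
  P(overnight rain | wet lawn) = 0.194626 / 0.507092 ≈ 0.3838

Now condition on the additional information:
Weight on overnight rain=true, given the evidence: 0.92·0.23 = 0.211600
Denominator P(wet lawn | sprinkler running): 0.66·0.77 + 0.92·0.23 = 0.719800
Posterior = 0.211600 / 0.719800 ≈ 0.2940
This is intercausal reasoning (explaining away): once sprinkler running accounts for the wet lawn, overnight rain becomes less likely.

P(overnight rain | wet lawn) ≈ 0.3838; P(overnight rain | wet lawn, sprinkler running) ≈ 0.2940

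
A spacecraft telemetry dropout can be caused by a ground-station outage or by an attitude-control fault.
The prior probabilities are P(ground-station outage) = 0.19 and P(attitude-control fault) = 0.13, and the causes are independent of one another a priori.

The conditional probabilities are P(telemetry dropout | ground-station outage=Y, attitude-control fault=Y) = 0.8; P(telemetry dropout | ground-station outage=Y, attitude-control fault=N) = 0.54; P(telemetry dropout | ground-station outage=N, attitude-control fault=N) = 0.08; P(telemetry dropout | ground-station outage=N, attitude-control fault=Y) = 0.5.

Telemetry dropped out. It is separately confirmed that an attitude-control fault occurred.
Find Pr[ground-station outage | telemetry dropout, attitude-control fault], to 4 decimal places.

Pr[ground-station outage | telemetry dropout, attitude-control fault] ≈ 0.2729

Weight on ground-station outage=true, given the evidence: 0.8×0.19 = 0.152000
Denominator P(telemetry dropout | attitude-control fault): 0.5×0.81 + 0.8×0.19 = 0.557000
Posterior = 0.152000 / 0.557000 ≈ 0.2729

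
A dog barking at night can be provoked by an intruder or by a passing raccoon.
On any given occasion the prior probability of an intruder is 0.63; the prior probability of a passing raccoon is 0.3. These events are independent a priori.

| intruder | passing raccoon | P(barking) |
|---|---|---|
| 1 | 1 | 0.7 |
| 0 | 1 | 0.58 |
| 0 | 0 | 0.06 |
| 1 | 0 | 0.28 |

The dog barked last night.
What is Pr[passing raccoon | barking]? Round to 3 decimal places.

Pr[passing raccoon | barking] ≈ 0.586

P(barking) = 0.06×0.37×0.7 + 0.58×0.37×0.3 + 0.28×0.63×0.7 + 0.7×0.63×0.3 = 0.015540 + 0.064380 + 0.123480 + 0.132300 = 0.335700
Restricting to configurations with passing raccoon present: 0.064380 + 0.132300 = 0.196680.
Hence the posterior is 0.196680/0.335700 ≈ 0.586.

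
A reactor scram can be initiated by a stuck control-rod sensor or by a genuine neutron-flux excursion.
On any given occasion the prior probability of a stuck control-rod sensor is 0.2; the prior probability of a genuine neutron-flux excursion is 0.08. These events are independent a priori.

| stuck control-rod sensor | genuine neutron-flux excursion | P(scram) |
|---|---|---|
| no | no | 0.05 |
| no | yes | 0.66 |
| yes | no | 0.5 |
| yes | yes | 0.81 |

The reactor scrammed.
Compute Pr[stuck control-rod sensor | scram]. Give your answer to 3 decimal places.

Pr[stuck control-rod sensor | scram] ≈ 0.570

Sum P(scram|·) weighted by the priors over the 4 (stuck control-rod sensor, genuine neutron-flux excursion) configurations:
  P(scram) = 0.05*0.8*0.92 + 0.66*0.8*0.08 + 0.5*0.2*0.92 + 0.81*0.2*0.08
        = 0.036800 + 0.042240 + 0.092000 + 0.012960 = 0.184000
Keeping only the stuck control-rod sensor-present terms gives 0.104960, so
  P(stuck control-rod sensor | scram) = 0.104960 / 0.184000 ≈ 0.570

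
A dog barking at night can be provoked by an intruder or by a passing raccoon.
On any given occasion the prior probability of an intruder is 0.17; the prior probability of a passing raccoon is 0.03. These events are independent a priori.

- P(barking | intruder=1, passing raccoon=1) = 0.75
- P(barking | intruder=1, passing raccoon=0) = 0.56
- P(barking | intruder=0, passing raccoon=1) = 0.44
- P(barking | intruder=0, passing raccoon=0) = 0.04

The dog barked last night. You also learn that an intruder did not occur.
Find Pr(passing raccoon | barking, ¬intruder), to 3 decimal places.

Pr(passing raccoon | barking, ¬intruder) ≈ 0.254

P(barking | ¬intruder) = 0.04·0.97 + 0.44·0.03 = 0.038800 + 0.013200 = 0.052000
Of this, 0.013200 comes from 0.44·0.03 (the passing raccoon=true cases).
Hence the posterior is 0.013200/0.052000 ≈ 0.254.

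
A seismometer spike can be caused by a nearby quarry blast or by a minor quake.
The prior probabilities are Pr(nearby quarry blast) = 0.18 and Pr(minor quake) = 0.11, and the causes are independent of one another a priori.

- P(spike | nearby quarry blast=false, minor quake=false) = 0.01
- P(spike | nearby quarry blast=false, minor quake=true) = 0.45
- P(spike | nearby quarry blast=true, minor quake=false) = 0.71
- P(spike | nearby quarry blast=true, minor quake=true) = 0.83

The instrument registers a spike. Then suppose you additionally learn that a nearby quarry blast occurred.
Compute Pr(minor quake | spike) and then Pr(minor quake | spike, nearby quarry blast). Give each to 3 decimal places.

Pr(minor quake | spike) ≈ 0.320; Pr(minor quake | spike, nearby quarry blast) ≈ 0.126

By total probability over the 4 (nearby quarry blast, minor quake) configurations:
  P(spike) = 0.01×0.82×0.89 + 0.45×0.82×0.11 + 0.71×0.18×0.89 + 0.83×0.18×0.11
        = 0.007298 + 0.040590 + 0.113742 + 0.016434 = 0.178064
Keeping only the minor quake-present terms gives 0.057024, so
  P(minor quake | spike) = 0.057024 / 0.178064 ≈ 0.320

Now condition on the additional information:
Weight on minor quake=true, given the evidence: 0.83*0.11 = 0.091300
Denominator P(spike | nearby quarry blast): 0.71*0.89 + 0.83*0.11 = 0.723200
P(minor quake | spike, nearby quarry blast) = 0.091300/0.723200 ≈ 0.126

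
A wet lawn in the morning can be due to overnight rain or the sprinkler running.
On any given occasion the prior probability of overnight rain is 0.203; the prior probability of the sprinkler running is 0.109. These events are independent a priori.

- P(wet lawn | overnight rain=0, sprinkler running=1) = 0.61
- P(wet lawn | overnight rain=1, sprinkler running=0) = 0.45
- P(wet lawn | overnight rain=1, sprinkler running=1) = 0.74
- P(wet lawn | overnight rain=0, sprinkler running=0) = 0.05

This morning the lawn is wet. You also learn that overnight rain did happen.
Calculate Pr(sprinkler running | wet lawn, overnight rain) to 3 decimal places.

Pr(sprinkler running | wet lawn, overnight rain) ≈ 0.167

By total probability over both values of sprinkler running:
  P(wet lawn | overnight rain) = 0.45*0.891 + 0.74*0.109
        = 0.400950 + 0.080660 = 0.481610
Keeping only the sprinkler running-present terms gives 0.080660, so
  P(sprinkler running | wet lawn, overnight rain) = 0.080660 / 0.481610 ≈ 0.167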